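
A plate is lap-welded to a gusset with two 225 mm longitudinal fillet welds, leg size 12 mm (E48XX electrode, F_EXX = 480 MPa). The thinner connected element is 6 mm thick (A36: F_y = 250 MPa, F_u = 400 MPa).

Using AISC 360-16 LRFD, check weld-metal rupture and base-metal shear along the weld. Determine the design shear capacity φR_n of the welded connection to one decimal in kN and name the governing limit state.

Weld metal: throat = 0.707×12 = 8.484 mm, L = 2×225 = 450 mm. φR_n = 0.75 × 0.6 × 480 × 8.484 × 450 = 824.6 kN.
Base metal shear (6 mm plate): yield φR_n = 1.0×0.6×250×6×450 = 405.0 kN; rupture φR_n = 0.75×0.6×400×6×450 = 486.0 kN; take 405.0 kN (yield).
Governing: min(824.6, 405.0) = 405.0 kN → base-metal shear.

405.0 kN (base-metal shear governs)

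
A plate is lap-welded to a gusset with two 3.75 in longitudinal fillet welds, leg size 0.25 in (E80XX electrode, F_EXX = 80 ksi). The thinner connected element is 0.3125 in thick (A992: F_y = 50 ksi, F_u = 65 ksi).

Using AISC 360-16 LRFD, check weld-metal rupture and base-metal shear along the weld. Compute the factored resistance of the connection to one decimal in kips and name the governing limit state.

Weld metal: throat = 0.707×0.25 = 0.17675 in, L = 2×3.75 = 7.5 in. φR_n = 0.75 × 0.6 × 80 × 0.17675 × 7.5 = 47.7 kips.
Base metal shear (0.3125 in plate): yield φR_n = 1.0×0.6×50×0.3125×7.5 = 70.3 kips; rupture φR_n = 0.75×0.6×65×0.3125×7.5 = 68.6 kips; take 68.6 kips (rupture).
Governing: min(47.7, 68.6) = 47.7 kips → weld metal.

47.7 kips (weld metal governs)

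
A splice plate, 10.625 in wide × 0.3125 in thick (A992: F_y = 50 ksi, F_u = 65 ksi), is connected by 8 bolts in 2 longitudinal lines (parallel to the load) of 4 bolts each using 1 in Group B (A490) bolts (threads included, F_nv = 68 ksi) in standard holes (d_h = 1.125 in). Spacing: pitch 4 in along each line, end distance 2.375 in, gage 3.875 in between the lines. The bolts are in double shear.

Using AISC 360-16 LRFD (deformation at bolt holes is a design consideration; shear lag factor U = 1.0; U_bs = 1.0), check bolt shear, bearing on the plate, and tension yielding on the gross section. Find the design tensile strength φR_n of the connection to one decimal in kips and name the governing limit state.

149.4 kips (gross-section yield governs)

Bolt shear: A_b = π(1)²/4 = 0.7854 in². φR_n = 0.75 × 68 × 0.7854 × 8 × 2 = 640.9 kips.
Bearing (0.3125 in plate, F_u = 65 ksi): end bolts L_c = 2.375 − 1.125/2 = 1.8125, R_n = min(1.2×1.8125×0.3125×65, 2.4×1×0.3125×65) = 44.18 kips/bolt; interior L_c = 4 − 1.125 = 2.875, R_n = 48.75 kips/bolt. φR_n = 0.75 × (2×44.18 + 6×48.75) = 285.6 kips.
Tension yield (gross): A_g = 10.625×0.3125 = 3.3203 in². φR_n = 0.90 × 50 × 3.3203 = 149.4 kips.
Governing: min(640.9, 285.6, 149.4) = 149.4 kips → gross-section yield.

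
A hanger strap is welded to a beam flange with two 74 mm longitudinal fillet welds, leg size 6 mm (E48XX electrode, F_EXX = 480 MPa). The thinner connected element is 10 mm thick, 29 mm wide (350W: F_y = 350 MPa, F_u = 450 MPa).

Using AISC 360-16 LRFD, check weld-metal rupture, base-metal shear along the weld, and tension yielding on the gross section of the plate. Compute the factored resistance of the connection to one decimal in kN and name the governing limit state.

91.4 kN (gross-section yield governs)

Weld metal: throat = 0.707×6 = 4.242 mm, L = 2×74 = 148 mm. φR_n = 0.75 × 0.6 × 480 × 4.242 × 148 = 135.6 kN.
Base metal shear (10 mm plate): yield φR_n = 1.0×0.6×350×10×148 = 310.8 kN; rupture φR_n = 0.75×0.6×450×10×148 = 299.7 kN; take 299.7 kN (rupture).
Tension yield (gross): A_g = 29×10 = 290 mm². φR_n = 0.90 × 350 × 290 = 91.4 kN.
Governing: min(135.6, 299.7, 91.4) = 91.4 kN → gross-section yield.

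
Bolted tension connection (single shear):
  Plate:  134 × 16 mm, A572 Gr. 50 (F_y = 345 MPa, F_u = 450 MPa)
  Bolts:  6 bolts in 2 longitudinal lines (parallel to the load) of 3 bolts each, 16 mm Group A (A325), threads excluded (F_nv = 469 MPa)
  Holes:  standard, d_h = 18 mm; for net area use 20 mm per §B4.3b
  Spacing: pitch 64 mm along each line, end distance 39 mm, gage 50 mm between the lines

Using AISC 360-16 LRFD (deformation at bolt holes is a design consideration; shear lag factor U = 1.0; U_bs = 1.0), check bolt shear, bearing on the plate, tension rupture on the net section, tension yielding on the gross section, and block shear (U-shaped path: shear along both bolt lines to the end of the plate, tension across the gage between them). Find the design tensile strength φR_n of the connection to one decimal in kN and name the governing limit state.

Bolt shear: A_b = π(16)²/4 = 201.06 mm². φR_n = 0.75 × 469 × 201.06 × 6 × 1 = 424.3 kN.
Bearing (16 mm plate, F_u = 450 MPa): end bolts L_c = 39 − 18/2 = 30, R_n = min(1.2×30×16×450, 2.4×16×16×450) = 259.2 kN/bolt; interior L_c = 64 − 18 = 46, R_n = 276.48 kN/bolt. φR_n = 0.75 × (2×259.2 + 4×276.48) = 1218.2 kN.
Tension rupture (net): A_n = (134 − 2×20)×16 = 1504 mm² (U = 1.0, A_e = A_n). φR_n = 0.75 × 450 × 1504 = 507.6 kN.
Tension yield (gross): A_g = 134×16 = 2144 mm². φR_n = 0.90 × 345 × 2144 = 665.7 kN.
Block shear: shear path 2×[39+2×64] = 2×167 mm, A_gv = 5344, A_nv = 2×(167 − 2.5×20)×16 = 3744 mm²; tension across gage: (50 − 1×20)×16 = 480 mm². R_n = min(0.6×450×3744, 0.6×345×5344) + 1.0×450×480 = min(1010.9, 1106.2) + 216 = 1226.9 kN. φR_n = 0.75 × 1226.9 = 920.2 kN.
Governing: min(424.3, 1218.2, 507.6, 665.7, 920.2) = 424.3 kN → bolt shear.

424.3 kN (bolt shear governs)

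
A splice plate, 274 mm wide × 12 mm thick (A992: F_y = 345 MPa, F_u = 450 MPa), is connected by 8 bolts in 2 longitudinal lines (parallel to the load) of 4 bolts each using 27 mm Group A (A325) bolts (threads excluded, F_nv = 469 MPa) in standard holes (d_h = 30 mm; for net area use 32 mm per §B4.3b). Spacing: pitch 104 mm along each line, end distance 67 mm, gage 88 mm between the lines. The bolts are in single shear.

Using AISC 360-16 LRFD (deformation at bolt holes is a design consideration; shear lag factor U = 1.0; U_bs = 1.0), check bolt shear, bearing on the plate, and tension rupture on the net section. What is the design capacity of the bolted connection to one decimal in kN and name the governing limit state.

Bolt shear: A_b = π(27)²/4 = 572.56 mm². φR_n = 0.75 × 469 × 572.56 × 8 × 1 = 1611.2 kN.
Bearing (12 mm plate, F_u = 450 MPa): end bolts L_c = 67 − 30/2 = 52, R_n = min(1.2×52×12×450, 2.4×27×12×450) = 336.96 kN/bolt; interior L_c = 104 − 30 = 74, R_n = 349.92 kN/bolt. φR_n = 0.75 × (2×336.96 + 6×349.92) = 2080.1 kN.
Tension rupture (net): A_n = (274 − 2×32)×12 = 2520 mm² (U = 1.0, A_e = A_n). φR_n = 0.75 × 450 × 2520 = 850.5 kN.
Governing: min(1611.2, 2080.1, 850.5) = 850.5 kN → net-section rupture.

850.5 kN (net-section rupture governs)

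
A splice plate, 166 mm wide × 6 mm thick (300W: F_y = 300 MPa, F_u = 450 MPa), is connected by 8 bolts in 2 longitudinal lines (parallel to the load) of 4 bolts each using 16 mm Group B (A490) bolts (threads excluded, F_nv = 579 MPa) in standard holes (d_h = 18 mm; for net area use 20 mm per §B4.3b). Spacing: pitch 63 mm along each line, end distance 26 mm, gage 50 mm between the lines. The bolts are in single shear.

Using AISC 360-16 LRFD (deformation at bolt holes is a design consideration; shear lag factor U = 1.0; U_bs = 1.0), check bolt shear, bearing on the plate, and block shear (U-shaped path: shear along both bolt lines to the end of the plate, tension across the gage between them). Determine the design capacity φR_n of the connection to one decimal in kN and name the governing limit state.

Bolt shear: A_b = π(16)²/4 = 201.06 mm². φR_n = 0.75 × 579 × 201.06 × 8 × 1 = 698.5 kN.
Bearing (6 mm plate, F_u = 450 MPa): end bolts L_c = 26 − 18/2 = 17, R_n = min(1.2×17×6×450, 2.4×16×6×450) = 55.08 kN/bolt; interior L_c = 63 − 18 = 45, R_n = 103.68 kN/bolt. φR_n = 0.75 × (2×55.08 + 6×103.68) = 549.2 kN.
Block shear: shear path 2×[26+3×63] = 2×215 mm, A_gv = 2580, A_nv = 2×(215 − 3.5×20)×6 = 1740 mm²; tension across gage: (50 − 1×20)×6 = 180 mm². R_n = min(0.6×450×1740, 0.6×300×2580) + 1.0×450×180 = min(469.8, 464.4) + 81 = 545.4 kN. φR_n = 0.75 × 545.4 = 409.1 kN.
Governing: min(698.5, 549.2, 409.1) = 409.1 kN → block shear.

409.1 kN (block shear governs)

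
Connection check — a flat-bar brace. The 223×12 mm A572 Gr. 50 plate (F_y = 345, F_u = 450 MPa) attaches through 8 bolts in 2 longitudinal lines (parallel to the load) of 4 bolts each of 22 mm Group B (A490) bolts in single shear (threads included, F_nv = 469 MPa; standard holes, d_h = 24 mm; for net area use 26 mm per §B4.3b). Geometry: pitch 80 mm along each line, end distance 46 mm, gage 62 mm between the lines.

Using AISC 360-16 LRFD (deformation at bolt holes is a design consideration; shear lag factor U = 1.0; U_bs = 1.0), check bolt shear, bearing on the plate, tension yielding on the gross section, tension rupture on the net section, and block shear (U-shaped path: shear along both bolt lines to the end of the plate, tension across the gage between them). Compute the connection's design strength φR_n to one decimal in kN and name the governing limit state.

692.6 kN (net-section rupture governs)

Bolt shear: A_b = π(22)²/4 = 380.13 mm². φR_n = 0.75 × 469 × 380.13 × 8 × 1 = 1069.7 kN.
Bearing (12 mm plate, F_u = 450 MPa): end bolts L_c = 46 − 24/2 = 34, R_n = min(1.2×34×12×450, 2.4×22×12×450) = 220.32 kN/bolt; interior L_c = 80 − 24 = 56, R_n = 285.12 kN/bolt. φR_n = 0.75 × (2×220.32 + 6×285.12) = 1613.5 kN.
Tension yield (gross): A_g = 223×12 = 2676 mm². φR_n = 0.90 × 345 × 2676 = 830.9 kN.
Tension rupture (net): A_n = (223 − 2×26)×12 = 2052 mm² (U = 1.0, A_e = A_n). φR_n = 0.75 × 450 × 2052 = 692.6 kN.
Block shear: shear path 2×[46+3×80] = 2×286 mm, A_gv = 6864, A_nv = 2×(286 − 3.5×26)×12 = 4680 mm²; tension across gage: (62 − 1×26)×12 = 432 mm². R_n = min(0.6×450×4680, 0.6×345×6864) + 1.0×450×432 = min(1263.6, 1420.8) + 194.4 = 1458 kN. φR_n = 0.75 × 1458 = 1093.5 kN.
Governing: min(1069.7, 1613.5, 830.9, 692.6, 1093.5) = 692.6 kN → net-section rupture.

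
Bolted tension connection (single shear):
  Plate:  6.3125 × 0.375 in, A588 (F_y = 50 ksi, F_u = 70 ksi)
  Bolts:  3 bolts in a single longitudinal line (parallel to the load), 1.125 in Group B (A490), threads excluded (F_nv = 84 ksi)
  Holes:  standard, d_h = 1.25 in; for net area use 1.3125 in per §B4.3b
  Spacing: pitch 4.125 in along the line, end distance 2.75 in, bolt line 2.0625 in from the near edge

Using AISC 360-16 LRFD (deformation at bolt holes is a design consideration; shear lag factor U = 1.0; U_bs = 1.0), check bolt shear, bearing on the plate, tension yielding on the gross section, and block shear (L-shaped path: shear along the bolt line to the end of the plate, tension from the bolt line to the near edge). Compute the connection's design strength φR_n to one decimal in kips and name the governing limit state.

106.5 kips (gross-section yield governs)

Bolt shear: A_b = π(1.125)²/4 = 0.99402 in². φR_n = 0.75 × 84 × 0.99402 × 3 × 1 = 187.9 kips.
Bearing (0.375 in plate, F_u = 70 ksi): end bolts L_c = 2.75 − 1.25/2 = 2.125, R_n = min(1.2×2.125×0.375×70, 2.4×1.125×0.375×70) = 66.938 kips/bolt; interior L_c = 4.125 − 1.25 = 2.875, R_n = 70.875 kips/bolt. φR_n = 0.75 × (1×66.938 + 2×70.875) = 156.5 kips.
Tension yield (gross): A_g = 6.3125×0.375 = 2.3672 in². φR_n = 0.90 × 50 × 2.3672 = 106.5 kips.
Block shear: shear path 1×[2.75+2×4.125] = 1×11 in, A_gv = 4.125, A_nv = 1×(11 − 2.5×1.3125)×0.375 = 2.8945 in²; tension to near edge: (2.0625 − 0.5×1.3125)×0.375 = 0.52734 in². R_n = min(0.6×70×2.8945, 0.6×50×4.125) + 1.0×70×0.52734 = min(121.57, 123.75) + 36.914 = 158.48 kips. φR_n = 0.75 × 158.48 = 118.9 kips.
Governing: min(187.9, 156.5, 106.5, 118.9) = 106.5 kips → gross-section yield.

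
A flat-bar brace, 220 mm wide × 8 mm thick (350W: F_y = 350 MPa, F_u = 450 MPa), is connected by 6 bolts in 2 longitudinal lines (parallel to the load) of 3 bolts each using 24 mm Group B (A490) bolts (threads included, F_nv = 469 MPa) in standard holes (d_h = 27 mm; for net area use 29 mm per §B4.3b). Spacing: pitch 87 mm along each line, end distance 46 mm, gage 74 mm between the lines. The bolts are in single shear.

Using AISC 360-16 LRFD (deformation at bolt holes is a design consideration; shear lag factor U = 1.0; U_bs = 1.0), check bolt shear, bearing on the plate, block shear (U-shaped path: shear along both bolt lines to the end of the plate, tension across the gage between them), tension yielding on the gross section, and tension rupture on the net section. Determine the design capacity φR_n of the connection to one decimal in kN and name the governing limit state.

Bolt shear: A_b = π(24)²/4 = 452.39 mm². φR_n = 0.75 × 469 × 452.39 × 6 × 1 = 954.8 kN.
Bearing (8 mm plate, F_u = 450 MPa): end bolts L_c = 46 − 27/2 = 32.5, R_n = min(1.2×32.5×8×450, 2.4×24×8×450) = 140.4 kN/bolt; interior L_c = 87 − 27 = 60, R_n = 207.36 kN/bolt. φR_n = 0.75 × (2×140.4 + 4×207.36) = 832.7 kN.
Block shear: shear path 2×[46+2×87] = 2×220 mm, A_gv = 3520, A_nv = 2×(220 − 2.5×29)×8 = 2360 mm²; tension across gage: (74 − 1×29)×8 = 360 mm². R_n = min(0.6×450×2360, 0.6×350×3520) + 1.0×450×360 = min(637.2, 739.2) + 162 = 799.2 kN. φR_n = 0.75 × 799.2 = 599.4 kN.
Tension yield (gross): A_g = 220×8 = 1760 mm². φR_n = 0.90 × 350 × 1760 = 554.4 kN.
Tension rupture (net): A_n = (220 − 2×29)×8 = 1296 mm² (U = 1.0, A_e = A_n). φR_n = 0.75 × 450 × 1296 = 437.4 kN.
Governing: min(954.8, 832.7, 599.4, 554.4, 437.4) = 437.4 kN → net-section rupture.

437.4 kN (net-section rupture governs)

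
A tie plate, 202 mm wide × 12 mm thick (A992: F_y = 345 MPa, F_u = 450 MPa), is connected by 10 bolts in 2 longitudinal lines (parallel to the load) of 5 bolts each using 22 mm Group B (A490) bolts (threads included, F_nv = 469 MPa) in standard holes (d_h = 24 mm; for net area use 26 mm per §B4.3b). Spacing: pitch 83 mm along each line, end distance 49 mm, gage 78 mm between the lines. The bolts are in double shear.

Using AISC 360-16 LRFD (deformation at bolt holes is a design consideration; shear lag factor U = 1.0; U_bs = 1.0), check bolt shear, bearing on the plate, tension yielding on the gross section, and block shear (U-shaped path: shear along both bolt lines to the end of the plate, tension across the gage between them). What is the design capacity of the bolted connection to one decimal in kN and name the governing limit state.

752.7 kN (gross-section yield governs)

Bolt shear: A_b = π(22)²/4 = 380.13 mm². φR_n = 0.75 × 469 × 380.13 × 10 × 2 = 2674.2 kN.
Bearing (12 mm plate, F_u = 450 MPa): end bolts L_c = 49 − 24/2 = 37, R_n = min(1.2×37×12×450, 2.4×22×12×450) = 239.76 kN/bolt; interior L_c = 83 − 24 = 59, R_n = 285.12 kN/bolt. φR_n = 0.75 × (2×239.76 + 8×285.12) = 2070.4 kN.
Tension yield (gross): A_g = 202×12 = 2424 mm². φR_n = 0.90 × 345 × 2424 = 752.7 kN.
Block shear: shear path 2×[49+4×83] = 2×381 mm, A_gv = 9144, A_nv = 2×(381 − 4.5×26)×12 = 6336 mm²; tension across gage: (78 − 1×26)×12 = 624 mm². R_n = min(0.6×450×6336, 0.6×345×9144) + 1.0×450×624 = min(1710.7, 1892.8) + 280.8 = 1991.5 kN. φR_n = 0.75 × 1991.5 = 1493.6 kN.
Governing: min(2674.2, 2070.4, 752.7, 1493.6) = 752.7 kN → gross-section yield.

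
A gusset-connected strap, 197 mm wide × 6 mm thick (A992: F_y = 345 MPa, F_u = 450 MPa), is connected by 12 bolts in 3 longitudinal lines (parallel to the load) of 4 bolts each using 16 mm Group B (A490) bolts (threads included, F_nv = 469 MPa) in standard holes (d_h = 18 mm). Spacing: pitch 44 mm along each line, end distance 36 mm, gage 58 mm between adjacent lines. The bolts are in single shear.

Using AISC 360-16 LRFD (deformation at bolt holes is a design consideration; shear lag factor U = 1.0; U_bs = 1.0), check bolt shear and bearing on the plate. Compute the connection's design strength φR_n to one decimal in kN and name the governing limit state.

Bolt shear: A_b = π(16)²/4 = 201.06 mm². φR_n = 0.75 × 469 × 201.06 × 12 × 1 = 848.7 kN.
Bearing (6 mm plate, F_u = 450 MPa): end bolts L_c = 36 − 18/2 = 27, R_n = min(1.2×27×6×450, 2.4×16×6×450) = 87.48 kN/bolt; interior L_c = 44 − 18 = 26, R_n = 84.24 kN/bolt. φR_n = 0.75 × (3×87.48 + 9×84.24) = 765.5 kN.
Governing: min(848.7, 765.5) = 765.5 kN → bearing.

765.5 kN (bearing governs)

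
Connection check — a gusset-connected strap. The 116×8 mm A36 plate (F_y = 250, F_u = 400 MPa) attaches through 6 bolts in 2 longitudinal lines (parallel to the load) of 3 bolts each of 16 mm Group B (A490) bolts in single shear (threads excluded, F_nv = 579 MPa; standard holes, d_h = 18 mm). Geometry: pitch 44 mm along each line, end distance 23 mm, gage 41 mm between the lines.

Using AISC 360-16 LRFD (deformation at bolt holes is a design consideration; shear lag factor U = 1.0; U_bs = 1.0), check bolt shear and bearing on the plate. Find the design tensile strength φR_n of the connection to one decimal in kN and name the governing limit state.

Bolt shear: A_b = π(16)²/4 = 201.06 mm². φR_n = 0.75 × 579 × 201.06 × 6 × 1 = 523.9 kN.
Bearing (8 mm plate, F_u = 400 MPa): end bolts L_c = 23 − 18/2 = 14, R_n = min(1.2×14×8×400, 2.4×16×8×400) = 53.76 kN/bolt; interior L_c = 44 − 18 = 26, R_n = 99.84 kN/bolt. φR_n = 0.75 × (2×53.76 + 4×99.84) = 380.2 kN.
Governing: min(523.9, 380.2) = 380.2 kN → bearing.

380.2 kN (bearing governs)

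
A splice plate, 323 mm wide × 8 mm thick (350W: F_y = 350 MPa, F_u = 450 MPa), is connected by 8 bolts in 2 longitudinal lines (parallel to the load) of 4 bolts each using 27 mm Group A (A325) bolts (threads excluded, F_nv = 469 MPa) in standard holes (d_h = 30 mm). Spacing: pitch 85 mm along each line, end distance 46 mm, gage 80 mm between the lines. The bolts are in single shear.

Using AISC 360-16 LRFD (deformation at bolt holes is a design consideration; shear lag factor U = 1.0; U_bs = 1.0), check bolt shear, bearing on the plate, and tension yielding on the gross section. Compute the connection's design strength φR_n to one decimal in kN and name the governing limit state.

814.0 kN (gross-section yield governs)

Bolt shear: A_b = π(27)²/4 = 572.56 mm². φR_n = 0.75 × 469 × 572.56 × 8 × 1 = 1611.2 kN.
Bearing (8 mm plate, F_u = 450 MPa): end bolts L_c = 46 − 30/2 = 31, R_n = min(1.2×31×8×450, 2.4×27×8×450) = 133.92 kN/bolt; interior L_c = 85 − 30 = 55, R_n = 233.28 kN/bolt. φR_n = 0.75 × (2×133.92 + 6×233.28) = 1250.6 kN.
Tension yield (gross): A_g = 323×8 = 2584 mm². φR_n = 0.90 × 350 × 2584 = 814.0 kN.
Governing: min(1611.2, 1250.6, 814.0) = 814.0 kN → gross-section yield.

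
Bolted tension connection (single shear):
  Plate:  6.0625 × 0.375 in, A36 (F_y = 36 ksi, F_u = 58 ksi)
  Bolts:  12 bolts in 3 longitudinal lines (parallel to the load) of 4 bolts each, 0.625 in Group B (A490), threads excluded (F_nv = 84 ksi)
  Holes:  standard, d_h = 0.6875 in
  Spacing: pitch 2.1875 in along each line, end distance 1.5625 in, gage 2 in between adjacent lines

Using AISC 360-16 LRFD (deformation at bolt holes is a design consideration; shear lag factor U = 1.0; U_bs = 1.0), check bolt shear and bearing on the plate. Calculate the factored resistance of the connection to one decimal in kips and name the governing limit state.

Bolt shear: A_b = π(0.625)²/4 = 0.3068 in². φR_n = 0.75 × 84 × 0.3068 × 12 × 1 = 231.9 kips.
Bearing (0.375 in plate, F_u = 58 ksi): end bolts L_c = 1.5625 − 0.6875/2 = 1.21875, R_n = min(1.2×1.21875×0.375×58, 2.4×0.625×0.375×58) = 31.809 kips/bolt; interior L_c = 2.1875 − 0.6875 = 1.5, R_n = 32.625 kips/bolt. φR_n = 0.75 × (3×31.809 + 9×32.625) = 291.8 kips.
Governing: min(231.9, 291.8) = 231.9 kips → bolt shear.

231.9 kips (bolt shear governs)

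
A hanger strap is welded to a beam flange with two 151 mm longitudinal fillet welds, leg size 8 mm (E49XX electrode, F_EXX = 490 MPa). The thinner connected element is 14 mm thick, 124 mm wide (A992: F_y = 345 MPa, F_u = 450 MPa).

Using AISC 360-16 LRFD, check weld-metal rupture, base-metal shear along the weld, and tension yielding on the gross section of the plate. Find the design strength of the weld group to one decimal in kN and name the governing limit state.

Weld metal: throat = 0.707×8 = 5.656 mm, L = 2×151 = 302 mm. φR_n = 0.75 × 0.6 × 490 × 5.656 × 302 = 376.6 kN.
Base metal shear (14 mm plate): yield φR_n = 1.0×0.6×345×14×302 = 875.2 kN; rupture φR_n = 0.75×0.6×450×14×302 = 856.2 kN; take 856.2 kN (rupture).
Tension yield (gross): A_g = 124×14 = 1736 mm². φR_n = 0.90 × 345 × 1736 = 539.0 kN.
Governing: min(376.6, 856.2, 539.0) = 376.6 kN → weld metal.

376.6 kN (weld metal governs)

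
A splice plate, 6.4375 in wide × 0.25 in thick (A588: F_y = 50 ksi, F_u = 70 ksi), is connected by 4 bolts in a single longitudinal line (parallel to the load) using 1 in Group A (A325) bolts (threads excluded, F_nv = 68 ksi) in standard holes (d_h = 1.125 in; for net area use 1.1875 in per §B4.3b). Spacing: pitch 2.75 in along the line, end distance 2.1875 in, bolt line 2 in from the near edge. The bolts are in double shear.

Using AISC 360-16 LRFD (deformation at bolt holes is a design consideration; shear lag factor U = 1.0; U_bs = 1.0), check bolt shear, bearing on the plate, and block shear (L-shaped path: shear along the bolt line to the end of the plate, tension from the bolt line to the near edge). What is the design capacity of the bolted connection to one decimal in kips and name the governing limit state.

67.9 kips (block shear governs)

Bolt shear: A_b = π(1)²/4 = 0.7854 in². φR_n = 0.75 × 68 × 0.7854 × 4 × 2 = 320.4 kips.
Bearing (0.25 in plate, F_u = 70 ksi): end bolts L_c = 2.1875 − 1.125/2 = 1.625, R_n = min(1.2×1.625×0.25×70, 2.4×1×0.25×70) = 34.125 kips/bolt; interior L_c = 2.75 − 1.125 = 1.625, R_n = 34.125 kips/bolt. φR_n = 0.75 × (1×34.125 + 3×34.125) = 102.4 kips.
Block shear: shear path 1×[2.1875+3×2.75] = 1×10.4375 in, A_gv = 2.6094, A_nv = 1×(10.4375 − 3.5×1.1875)×0.25 = 1.5703 in²; tension to near edge: (2 − 0.5×1.1875)×0.25 = 0.35156 in². R_n = min(0.6×70×1.5703, 0.6×50×2.6094) + 1.0×70×0.35156 = min(65.953, 78.282) + 24.609 = 90.562 kips. φR_n = 0.75 × 90.562 = 67.9 kips.
Governing: min(320.4, 102.4, 67.9) = 67.9 kips → block shear.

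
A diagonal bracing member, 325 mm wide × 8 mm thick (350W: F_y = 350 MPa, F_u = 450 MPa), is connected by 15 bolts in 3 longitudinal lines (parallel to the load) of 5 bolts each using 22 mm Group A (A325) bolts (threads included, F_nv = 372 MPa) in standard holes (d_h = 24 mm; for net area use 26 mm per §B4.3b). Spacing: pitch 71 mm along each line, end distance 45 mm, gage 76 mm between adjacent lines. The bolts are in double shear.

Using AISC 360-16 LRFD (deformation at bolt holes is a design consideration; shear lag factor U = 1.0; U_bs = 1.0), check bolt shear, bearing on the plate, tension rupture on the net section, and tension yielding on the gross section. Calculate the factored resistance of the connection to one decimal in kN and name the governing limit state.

Bolt shear: A_b = π(22)²/4 = 380.13 mm². φR_n = 0.75 × 372 × 380.13 × 15 × 2 = 3181.7 kN.
Bearing (8 mm plate, F_u = 450 MPa): end bolts L_c = 45 − 24/2 = 33, R_n = min(1.2×33×8×450, 2.4×22×8×450) = 142.56 kN/bolt; interior L_c = 71 − 24 = 47, R_n = 190.08 kN/bolt. φR_n = 0.75 × (3×142.56 + 12×190.08) = 2031.5 kN.
Tension rupture (net): A_n = (325 − 3×26)×8 = 1976 mm² (U = 1.0, A_e = A_n). φR_n = 0.75 × 450 × 1976 = 666.9 kN.
Tension yield (gross): A_g = 325×8 = 2600 mm². φR_n = 0.90 × 350 × 2600 = 819.0 kN.
Governing: min(3181.7, 2031.5, 666.9, 819.0) = 666.9 kN → net-section rupture.

666.9 kN (net-section rupture governs)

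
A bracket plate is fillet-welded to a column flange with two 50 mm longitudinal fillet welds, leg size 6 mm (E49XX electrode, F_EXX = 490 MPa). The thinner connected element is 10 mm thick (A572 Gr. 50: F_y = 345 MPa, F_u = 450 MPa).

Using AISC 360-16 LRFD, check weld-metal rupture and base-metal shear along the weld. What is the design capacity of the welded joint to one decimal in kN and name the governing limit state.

Weld metal: throat = 0.707×6 = 4.242 mm, L = 2×50 = 100 mm. φR_n = 0.75 × 0.6 × 490 × 4.242 × 100 = 93.5 kN.
Base metal shear (10 mm plate): yield φR_n = 1.0×0.6×345×10×100 = 207.0 kN; rupture φR_n = 0.75×0.6×450×10×100 = 202.5 kN; take 202.5 kN (rupture).
Governing: min(93.5, 202.5) = 93.5 kN → weld metal.

93.5 kN (weld metal governs)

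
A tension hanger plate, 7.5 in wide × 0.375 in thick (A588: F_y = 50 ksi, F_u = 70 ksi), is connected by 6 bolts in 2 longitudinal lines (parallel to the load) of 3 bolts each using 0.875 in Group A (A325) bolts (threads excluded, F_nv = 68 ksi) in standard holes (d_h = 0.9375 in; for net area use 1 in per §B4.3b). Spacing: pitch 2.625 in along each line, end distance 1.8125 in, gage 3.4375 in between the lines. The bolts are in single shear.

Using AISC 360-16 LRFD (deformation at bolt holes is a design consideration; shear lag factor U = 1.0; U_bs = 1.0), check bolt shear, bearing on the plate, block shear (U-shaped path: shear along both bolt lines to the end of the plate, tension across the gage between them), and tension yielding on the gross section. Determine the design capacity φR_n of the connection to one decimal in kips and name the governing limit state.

Bolt shear: A_b = π(0.875)²/4 = 0.60132 in². φR_n = 0.75 × 68 × 0.60132 × 6 × 1 = 184.0 kips.
Bearing (0.375 in plate, F_u = 70 ksi): end bolts L_c = 1.8125 − 0.9375/2 = 1.34375, R_n = min(1.2×1.34375×0.375×70, 2.4×0.875×0.375×70) = 42.328 kips/bolt; interior L_c = 2.625 − 0.9375 = 1.6875, R_n = 53.156 kips/bolt. φR_n = 0.75 × (2×42.328 + 4×53.156) = 223.0 kips.
Block shear: shear path 2×[1.8125+2×2.625] = 2×7.0625 in, A_gv = 5.2969, A_nv = 2×(7.0625 − 2.5×1)×0.375 = 3.4219 in²; tension across gage: (3.4375 − 1×1)×0.375 = 0.91406 in². R_n = min(0.6×70×3.4219, 0.6×50×5.2969) + 1.0×70×0.91406 = min(143.72, 158.91) + 63.984 = 207.7 kips. φR_n = 0.75 × 207.7 = 155.8 kips.
Tension yield (gross): A_g = 7.5×0.375 = 2.8125 in². φR_n = 0.90 × 50 × 2.8125 = 126.6 kips.
Governing: min(184.0, 223.0, 155.8, 126.6) = 126.6 kips → gross-section yield.

126.6 kips (gross-section yield governs)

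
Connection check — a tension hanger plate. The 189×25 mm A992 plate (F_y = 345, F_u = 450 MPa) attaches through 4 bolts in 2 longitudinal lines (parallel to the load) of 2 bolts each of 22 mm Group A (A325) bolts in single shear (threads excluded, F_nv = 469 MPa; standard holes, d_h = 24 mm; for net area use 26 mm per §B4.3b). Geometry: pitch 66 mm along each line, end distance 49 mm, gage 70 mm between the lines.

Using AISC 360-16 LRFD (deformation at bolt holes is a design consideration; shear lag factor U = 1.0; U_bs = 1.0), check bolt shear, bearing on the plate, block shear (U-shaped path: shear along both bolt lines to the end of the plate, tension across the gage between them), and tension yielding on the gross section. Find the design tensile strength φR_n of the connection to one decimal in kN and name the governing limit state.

Bolt shear: A_b = π(22)²/4 = 380.13 mm². φR_n = 0.75 × 469 × 380.13 × 4 × 1 = 534.8 kN.
Bearing (25 mm plate, F_u = 450 MPa): end bolts L_c = 49 − 24/2 = 37, R_n = min(1.2×37×25×450, 2.4×22×25×450) = 499.5 kN/bolt; interior L_c = 66 − 24 = 42, R_n = 567 kN/bolt. φR_n = 0.75 × (2×499.5 + 2×567) = 1599.8 kN.
Block shear: shear path 2×[49+1×66] = 2×115 mm, A_gv = 5750, A_nv = 2×(115 − 1.5×26)×25 = 3800 mm²; tension across gage: (70 − 1×26)×25 = 1100 mm². R_n = min(0.6×450×3800, 0.6×345×5750) + 1.0×450×1100 = min(1026, 1190.3) + 495 = 1521 kN. φR_n = 0.75 × 1521 = 1140.8 kN.
Tension yield (gross): A_g = 189×25 = 4725 mm². φR_n = 0.90 × 345 × 4725 = 1467.1 kN.
Governing: min(534.8, 1599.8, 1140.8, 1467.1) = 534.8 kN → bolt shear.

534.8 kN (bolt shear governs)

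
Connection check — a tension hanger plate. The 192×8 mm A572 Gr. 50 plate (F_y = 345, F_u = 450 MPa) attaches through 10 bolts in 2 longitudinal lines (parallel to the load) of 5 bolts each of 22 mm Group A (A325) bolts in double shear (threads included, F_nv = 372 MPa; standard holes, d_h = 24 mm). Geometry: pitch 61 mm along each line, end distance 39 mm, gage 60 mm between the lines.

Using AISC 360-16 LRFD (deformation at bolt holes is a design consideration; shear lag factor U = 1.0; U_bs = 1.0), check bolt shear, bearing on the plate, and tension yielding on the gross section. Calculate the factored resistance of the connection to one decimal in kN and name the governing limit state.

Bolt shear: A_b = π(22)²/4 = 380.13 mm². φR_n = 0.75 × 372 × 380.13 × 10 × 2 = 2121.1 kN.
Bearing (8 mm plate, F_u = 450 MPa): end bolts L_c = 39 − 24/2 = 27, R_n = min(1.2×27×8×450, 2.4×22×8×450) = 116.64 kN/bolt; interior L_c = 61 − 24 = 37, R_n = 159.84 kN/bolt. φR_n = 0.75 × (2×116.64 + 8×159.84) = 1134.0 kN.
Tension yield (gross): A_g = 192×8 = 1536 mm². φR_n = 0.90 × 345 × 1536 = 476.9 kN.
Governing: min(2121.1, 1134.0, 476.9) = 476.9 kN → gross-section yield.

476.9 kN (gross-section yield governs)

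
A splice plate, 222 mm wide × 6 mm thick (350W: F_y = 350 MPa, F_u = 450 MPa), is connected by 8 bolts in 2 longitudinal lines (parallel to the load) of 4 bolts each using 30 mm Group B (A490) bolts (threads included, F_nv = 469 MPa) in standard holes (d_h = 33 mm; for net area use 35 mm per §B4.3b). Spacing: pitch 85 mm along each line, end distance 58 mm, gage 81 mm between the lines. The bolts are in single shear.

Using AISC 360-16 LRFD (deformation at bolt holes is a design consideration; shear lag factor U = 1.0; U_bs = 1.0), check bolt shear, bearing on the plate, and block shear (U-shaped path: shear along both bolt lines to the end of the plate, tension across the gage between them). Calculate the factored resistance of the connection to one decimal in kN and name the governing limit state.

Bolt shear: A_b = π(30)²/4 = 706.86 mm². φR_n = 0.75 × 469 × 706.86 × 8 × 1 = 1989.1 kN.
Bearing (6 mm plate, F_u = 450 MPa): end bolts L_c = 58 − 33/2 = 41.5, R_n = min(1.2×41.5×6×450, 2.4×30×6×450) = 134.46 kN/bolt; interior L_c = 85 − 33 = 52, R_n = 168.48 kN/bolt. φR_n = 0.75 × (2×134.46 + 6×168.48) = 959.9 kN.
Block shear: shear path 2×[58+3×85] = 2×313 mm, A_gv = 3756, A_nv = 2×(313 − 3.5×35)×6 = 2286 mm²; tension across gage: (81 − 1×35)×6 = 276 mm². R_n = min(0.6×450×2286, 0.6×350×3756) + 1.0×450×276 = min(617.22, 788.76) + 124.2 = 741.42 kN. φR_n = 0.75 × 741.42 = 556.1 kN.
Governing: min(1989.1, 959.9, 556.1) = 556.1 kN → block shear.

556.1 kN (block shear governs)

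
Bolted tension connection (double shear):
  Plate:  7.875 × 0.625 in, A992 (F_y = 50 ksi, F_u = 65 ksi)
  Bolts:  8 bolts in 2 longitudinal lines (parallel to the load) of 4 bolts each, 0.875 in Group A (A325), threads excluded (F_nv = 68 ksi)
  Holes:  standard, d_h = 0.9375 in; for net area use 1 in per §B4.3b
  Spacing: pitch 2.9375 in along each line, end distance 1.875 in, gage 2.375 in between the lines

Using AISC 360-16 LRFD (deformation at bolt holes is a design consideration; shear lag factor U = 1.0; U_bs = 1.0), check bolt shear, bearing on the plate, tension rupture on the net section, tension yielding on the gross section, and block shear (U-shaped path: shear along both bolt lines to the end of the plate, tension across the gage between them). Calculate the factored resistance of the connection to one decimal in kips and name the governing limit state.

Bolt shear: A_b = π(0.875)²/4 = 0.60132 in². φR_n = 0.75 × 68 × 0.60132 × 8 × 2 = 490.7 kips.
Bearing (0.625 in plate, F_u = 65 ksi): end bolts L_c = 1.875 − 0.9375/2 = 1.40625, R_n = min(1.2×1.40625×0.625×65, 2.4×0.875×0.625×65) = 68.555 kips/bolt; interior L_c = 2.9375 − 0.9375 = 2, R_n = 85.313 kips/bolt. φR_n = 0.75 × (2×68.555 + 6×85.313) = 486.7 kips.
Tension rupture (net): A_n = (7.875 − 2×1)×0.625 = 3.6719 in² (U = 1.0, A_e = A_n). φR_n = 0.75 × 65 × 3.6719 = 179.0 kips.
Tension yield (gross): A_g = 7.875×0.625 = 4.9219 in². φR_n = 0.90 × 50 × 4.9219 = 221.5 kips.
Block shear: shear path 2×[1.875+3×2.9375] = 2×10.6875 in, A_gv = 13.359, A_nv = 2×(10.6875 − 3.5×1)×0.625 = 8.9844 in²; tension across gage: (2.375 − 1×1)×0.625 = 0.85938 in². R_n = min(0.6×65×8.9844, 0.6×50×13.359) + 1.0×65×0.85938 = min(350.39, 400.77) + 55.86 = 406.25 kips. φR_n = 0.75 × 406.25 = 304.7 kips.
Governing: min(490.7, 486.7, 179.0, 221.5, 304.7) = 179.0 kips → net-section rupture.

179.0 kips (net-section rupture governs)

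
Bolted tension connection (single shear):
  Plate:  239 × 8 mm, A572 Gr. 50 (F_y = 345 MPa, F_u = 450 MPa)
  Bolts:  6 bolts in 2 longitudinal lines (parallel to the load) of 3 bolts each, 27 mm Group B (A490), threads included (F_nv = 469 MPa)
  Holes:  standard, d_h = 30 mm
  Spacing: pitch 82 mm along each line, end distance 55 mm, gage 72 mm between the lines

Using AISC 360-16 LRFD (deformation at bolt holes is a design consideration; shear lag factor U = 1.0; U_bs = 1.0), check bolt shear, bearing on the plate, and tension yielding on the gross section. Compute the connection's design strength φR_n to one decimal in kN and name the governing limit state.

Bolt shear: A_b = π(27)²/4 = 572.56 mm². φR_n = 0.75 × 469 × 572.56 × 6 × 1 = 1208.4 kN.
Bearing (8 mm plate, F_u = 450 MPa): end bolts L_c = 55 − 30/2 = 40, R_n = min(1.2×40×8×450, 2.4×27×8×450) = 172.8 kN/bolt; interior L_c = 82 − 30 = 52, R_n = 224.64 kN/bolt. φR_n = 0.75 × (2×172.8 + 4×224.64) = 933.1 kN.
Tension yield (gross): A_g = 239×8 = 1912 mm². φR_n = 0.90 × 345 × 1912 = 593.7 kN.
Governing: min(1208.4, 933.1, 593.7) = 593.7 kN → gross-section yield.

593.7 kN (gross-section yield governs)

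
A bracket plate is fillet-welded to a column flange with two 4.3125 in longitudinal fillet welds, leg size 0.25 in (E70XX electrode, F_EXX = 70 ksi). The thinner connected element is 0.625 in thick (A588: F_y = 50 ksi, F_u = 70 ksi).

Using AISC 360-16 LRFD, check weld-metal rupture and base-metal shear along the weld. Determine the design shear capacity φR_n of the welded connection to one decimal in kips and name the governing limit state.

48.0 kips (weld metal governs)

Weld metal: throat = 0.707×0.25 = 0.17675 in, L = 2×4.3125 = 8.625 in. φR_n = 0.75 × 0.6 × 70 × 0.17675 × 8.625 = 48.0 kips.
Base metal shear (0.625 in plate): yield φR_n = 1.0×0.6×50×0.625×8.625 = 161.7 kips; rupture φR_n = 0.75×0.6×70×0.625×8.625 = 169.8 kips; take 161.7 kips (yield).
Governing: min(48.0, 161.7) = 48.0 kips → weld metal.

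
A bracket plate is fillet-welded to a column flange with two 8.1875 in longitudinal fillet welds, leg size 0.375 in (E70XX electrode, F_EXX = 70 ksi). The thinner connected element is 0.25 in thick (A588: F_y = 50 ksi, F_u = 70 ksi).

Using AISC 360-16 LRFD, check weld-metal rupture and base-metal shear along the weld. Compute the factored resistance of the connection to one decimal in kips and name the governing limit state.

122.8 kips (base-metal shear governs)

Weld metal: throat = 0.707×0.375 = 0.26513 in, L = 2×8.1875 = 16.375 in. φR_n = 0.75 × 0.6 × 70 × 0.26513 × 16.375 = 136.8 kips.
Base metal shear (0.25 in plate): yield φR_n = 1.0×0.6×50×0.25×16.375 = 122.8 kips; rupture φR_n = 0.75×0.6×70×0.25×16.375 = 129.0 kips; take 122.8 kips (yield).
Governing: min(136.8, 122.8) = 122.8 kips → base-metal shear.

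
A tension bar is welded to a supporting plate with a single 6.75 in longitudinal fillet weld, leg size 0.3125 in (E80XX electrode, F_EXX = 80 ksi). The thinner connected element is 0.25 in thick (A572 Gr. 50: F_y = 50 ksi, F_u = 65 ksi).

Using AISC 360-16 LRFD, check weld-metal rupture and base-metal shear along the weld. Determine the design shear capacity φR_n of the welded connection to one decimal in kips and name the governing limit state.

Weld metal: throat = 0.707×0.3125 = 0.22094 in, L = 6.75 in. φR_n = 0.75 × 0.6 × 80 × 0.22094 × 6.75 = 53.7 kips.
Base metal shear (0.25 in plate): yield φR_n = 1.0×0.6×50×0.25×6.75 = 50.6 kips; rupture φR_n = 0.75×0.6×65×0.25×6.75 = 49.4 kips; take 49.4 kips (rupture).
Governing: min(53.7, 49.4) = 49.4 kips → base-metal shear.

49.4 kips (base-metal shear governs)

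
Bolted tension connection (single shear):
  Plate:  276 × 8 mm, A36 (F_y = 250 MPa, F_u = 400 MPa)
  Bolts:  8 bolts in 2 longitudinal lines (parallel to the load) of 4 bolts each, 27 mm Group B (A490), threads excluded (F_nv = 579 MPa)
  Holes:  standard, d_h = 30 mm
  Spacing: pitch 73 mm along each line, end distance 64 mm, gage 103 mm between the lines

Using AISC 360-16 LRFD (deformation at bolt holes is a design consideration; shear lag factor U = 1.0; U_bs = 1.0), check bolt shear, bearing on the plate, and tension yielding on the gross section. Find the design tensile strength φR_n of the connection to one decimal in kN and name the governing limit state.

Bolt shear: A_b = π(27)²/4 = 572.56 mm². φR_n = 0.75 × 579 × 572.56 × 8 × 1 = 1989.1 kN.
Bearing (8 mm plate, F_u = 400 MPa): end bolts L_c = 64 − 30/2 = 49, R_n = min(1.2×49×8×400, 2.4×27×8×400) = 188.16 kN/bolt; interior L_c = 73 − 30 = 43, R_n = 165.12 kN/bolt. φR_n = 0.75 × (2×188.16 + 6×165.12) = 1025.3 kN.
Tension yield (gross): A_g = 276×8 = 2208 mm². φR_n = 0.90 × 250 × 2208 = 496.8 kN.
Governing: min(1989.1, 1025.3, 496.8) = 496.8 kN → gross-section yield.

496.8 kN (gross-section yield governs)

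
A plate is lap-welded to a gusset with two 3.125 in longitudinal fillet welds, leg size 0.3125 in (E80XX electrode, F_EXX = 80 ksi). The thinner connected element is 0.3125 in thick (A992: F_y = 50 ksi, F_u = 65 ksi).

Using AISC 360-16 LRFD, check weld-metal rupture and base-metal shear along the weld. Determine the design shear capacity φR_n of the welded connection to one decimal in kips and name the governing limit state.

Weld metal: throat = 0.707×0.3125 = 0.22094 in, L = 2×3.125 = 6.25 in. φR_n = 0.75 × 0.6 × 80 × 0.22094 × 6.25 = 49.7 kips.
Base metal shear (0.3125 in plate): yield φR_n = 1.0×0.6×50×0.3125×6.25 = 58.6 kips; rupture φR_n = 0.75×0.6×65×0.3125×6.25 = 57.1 kips; take 57.1 kips (rupture).
Governing: min(49.7, 57.1) = 49.7 kips → weld metal.

49.7 kips (weld metal governs)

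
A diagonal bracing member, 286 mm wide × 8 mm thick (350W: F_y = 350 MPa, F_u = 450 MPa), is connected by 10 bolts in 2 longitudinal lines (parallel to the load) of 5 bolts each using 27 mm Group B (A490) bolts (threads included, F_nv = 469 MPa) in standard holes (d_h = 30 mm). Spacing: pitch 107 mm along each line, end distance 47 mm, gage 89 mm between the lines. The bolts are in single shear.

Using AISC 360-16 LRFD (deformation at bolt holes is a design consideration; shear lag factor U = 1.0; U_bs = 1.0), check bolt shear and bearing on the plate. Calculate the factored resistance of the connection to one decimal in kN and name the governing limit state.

Bolt shear: A_b = π(27)²/4 = 572.56 mm². φR_n = 0.75 × 469 × 572.56 × 10 × 1 = 2014.0 kN.
Bearing (8 mm plate, F_u = 450 MPa): end bolts L_c = 47 − 30/2 = 32, R_n = min(1.2×32×8×450, 2.4×27×8×450) = 138.24 kN/bolt; interior L_c = 107 − 30 = 77, R_n = 233.28 kN/bolt. φR_n = 0.75 × (2×138.24 + 8×233.28) = 1607.0 kN.
Governing: min(2014.0, 1607.0) = 1607.0 kN → bearing.

1607.0 kN (bearing governs)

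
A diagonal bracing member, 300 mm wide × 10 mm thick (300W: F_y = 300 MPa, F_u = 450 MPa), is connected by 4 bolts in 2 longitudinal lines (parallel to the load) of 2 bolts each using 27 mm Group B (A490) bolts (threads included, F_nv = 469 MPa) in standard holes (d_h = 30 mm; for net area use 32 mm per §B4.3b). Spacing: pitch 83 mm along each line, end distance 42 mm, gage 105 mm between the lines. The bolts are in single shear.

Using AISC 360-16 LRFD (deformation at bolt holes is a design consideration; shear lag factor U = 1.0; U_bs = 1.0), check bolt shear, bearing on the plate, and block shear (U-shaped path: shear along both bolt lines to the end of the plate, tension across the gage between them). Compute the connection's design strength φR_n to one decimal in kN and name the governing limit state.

558.2 kN (block shear governs)

Bolt shear: A_b = π(27)²/4 = 572.56 mm². φR_n = 0.75 × 469 × 572.56 × 4 × 1 = 805.6 kN.
Bearing (10 mm plate, F_u = 450 MPa): end bolts L_c = 42 − 30/2 = 27, R_n = min(1.2×27×10×450, 2.4×27×10×450) = 145.8 kN/bolt; interior L_c = 83 − 30 = 53, R_n = 286.2 kN/bolt. φR_n = 0.75 × (2×145.8 + 2×286.2) = 648.0 kN.
Block shear: shear path 2×[42+1×83] = 2×125 mm, A_gv = 2500, A_nv = 2×(125 − 1.5×32)×10 = 1540 mm²; tension across gage: (105 − 1×32)×10 = 730 mm². R_n = min(0.6×450×1540, 0.6×300×2500) + 1.0×450×730 = min(415.8, 450) + 328.5 = 744.3 kN. φR_n = 0.75 × 744.3 = 558.2 kN.
Governing: min(805.6, 648.0, 558.2) = 558.2 kN → block shear.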